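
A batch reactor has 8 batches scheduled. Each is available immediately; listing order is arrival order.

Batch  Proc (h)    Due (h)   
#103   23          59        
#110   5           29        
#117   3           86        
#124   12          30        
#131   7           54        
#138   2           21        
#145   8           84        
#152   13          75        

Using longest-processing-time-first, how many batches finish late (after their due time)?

LPT (decreasing processing time): #103 #152 #124 #145 #131 #110 #117 #138.
#103: 0→23, due 59, tardiness 0
#152: 23→36, due 75, tardiness 0
#124: 36→48, due 30, tardiness 18
#145: 48→56, due 84, tardiness 0
#131: 56→63, due 54, tardiness 9
#110: 63→68, due 29, tardiness 39
#117: 68→71, due 86, tardiness 0
#138: 71→73, due 21, tardiness 52
Late batches: 4.

4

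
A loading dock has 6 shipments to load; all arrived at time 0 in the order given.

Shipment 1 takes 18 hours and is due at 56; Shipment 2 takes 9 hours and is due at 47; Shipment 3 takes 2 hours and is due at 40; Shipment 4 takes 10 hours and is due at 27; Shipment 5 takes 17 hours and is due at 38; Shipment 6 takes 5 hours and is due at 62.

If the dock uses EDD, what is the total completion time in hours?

221

EDD (increasing due date): Shipment 4 Shipment 5 Shipment 3 Shipment 2 Shipment 1 Shipment 6.
Shipment 4: 0→10
Shipment 5: 10→27
Shipment 3: 27→29
Shipment 2: 29→38
Shipment 1: 38→56
Shipment 6: 56→61
Sum = 10+27+29+38+56+61 = 221.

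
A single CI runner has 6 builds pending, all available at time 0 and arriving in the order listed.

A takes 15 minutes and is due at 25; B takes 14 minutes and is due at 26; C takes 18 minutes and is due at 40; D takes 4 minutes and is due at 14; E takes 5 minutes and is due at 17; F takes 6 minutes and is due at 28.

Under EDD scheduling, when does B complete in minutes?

EDD (increasing due date): D E A B F C.
D: 0→4
E: 4→9
A: 9→24
B: 24→38

38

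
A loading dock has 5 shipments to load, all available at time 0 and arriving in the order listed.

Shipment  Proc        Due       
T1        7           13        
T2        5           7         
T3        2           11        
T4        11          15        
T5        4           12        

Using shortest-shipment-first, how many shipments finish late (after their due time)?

3

SPT (increasing processing time): T3 T5 T2 T1 T4.
T3: 0→2, due 11, tardiness 0
T5: 2→6, due 12, tardiness 0
T2: 6→11, due 7, tardiness 4
T1: 11→18, due 13, tardiness 5
T4: 18→29, due 15, tardiness 14
Late shipments: 3.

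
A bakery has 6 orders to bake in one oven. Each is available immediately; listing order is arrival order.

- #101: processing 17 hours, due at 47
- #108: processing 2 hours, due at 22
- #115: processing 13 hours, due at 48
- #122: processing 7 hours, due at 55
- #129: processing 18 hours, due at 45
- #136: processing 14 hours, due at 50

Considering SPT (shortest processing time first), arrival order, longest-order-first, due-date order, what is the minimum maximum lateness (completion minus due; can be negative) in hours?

SPT (increasing processing time): #108 #122 #115 #136 #101 #129.
#108: 0→2, due 22, lateness -20
#122: 2→9, due 55, lateness -46
#115: 9→22, due 48, lateness -26
#136: 22→36, due 50, lateness -14
#101: 36→53, due 47, lateness 6
#129: 53→71, due 45, lateness 26
Maximum = 26.
FIFO (arrival order): #101 #108 #115 #122 #129 #136.
#101: 0→17, due 47, lateness -30
#108: 17→19, due 22, lateness -3
#115: 19→32, due 48, lateness -16
#122: 32→39, due 55, lateness -16
#129: 39→57, due 45, lateness 12
#136: 57→71, due 50, lateness 21
Maximum = 21.
LPT (decreasing processing time): #129 #101 #136 #115 #122 #108.
#129: 0→18, due 45, lateness -27
#101: 18→35, due 47, lateness -12
#136: 35→49, due 50, lateness -1
#115: 49→62, due 48, lateness 14
#122: 62→69, due 55, lateness 14
#108: 69→71, due 22, lateness 49
Maximum = 49.
EDD (increasing due date): #108 #129 #101 #115 #136 #122.
#108: 0→2, due 22, lateness -20
#129: 2→20, due 45, lateness -25
#101: 20→37, due 47, lateness -10
#115: 37→50, due 48, lateness 2
#136: 50→64, due 50, lateness 14
#122: 64→71, due 55, lateness 16
Maximum = 16.
SPT 26, FIFO 21, LPT 49, EDD 16 → minimum 16.

16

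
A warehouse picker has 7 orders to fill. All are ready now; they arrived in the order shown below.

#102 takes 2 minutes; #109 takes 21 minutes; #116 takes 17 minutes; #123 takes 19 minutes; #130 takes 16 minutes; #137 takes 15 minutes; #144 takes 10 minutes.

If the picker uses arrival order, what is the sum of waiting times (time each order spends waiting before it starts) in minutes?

289

FIFO (arrival order): #102 #109 #116 #123 #130 #137 #144.
#102: waits 0, runs 0→2
#109: waits 2, runs 2→23
#116: waits 23, runs 23→40
#123: waits 40, runs 40→59
#130: waits 59, runs 59→75
#137: waits 75, runs 75→90
#144: waits 90, runs 90→100
Sum = 0+2+23+40+59+75+90 = 289.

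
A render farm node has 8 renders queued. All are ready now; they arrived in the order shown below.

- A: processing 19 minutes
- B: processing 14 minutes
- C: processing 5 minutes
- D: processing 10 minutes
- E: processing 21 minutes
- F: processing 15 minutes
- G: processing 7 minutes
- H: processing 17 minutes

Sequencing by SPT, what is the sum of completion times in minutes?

389

SPT (increasing processing time): C G D B F H A E.
C: 0→5
G: 5→12
D: 12→22
B: 22→36
F: 36→51
H: 51→68
A: 68→87
E: 87→108
Sum = 5+12+22+36+51+68+87+108 = 389.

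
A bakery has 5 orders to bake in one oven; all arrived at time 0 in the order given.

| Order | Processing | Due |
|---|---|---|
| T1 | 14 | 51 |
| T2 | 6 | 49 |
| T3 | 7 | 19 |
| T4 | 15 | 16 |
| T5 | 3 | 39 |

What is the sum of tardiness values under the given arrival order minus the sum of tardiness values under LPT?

FIFO (arrival order): T1 T2 T3 T4 T5.
T1: 0→14, due 51, tardiness 0
T2: 14→20, due 49, tardiness 0
T3: 20→27, due 19, tardiness 8
T4: 27→42, due 16, tardiness 26
T5: 42→45, due 39, tardiness 6
Sum = 0+0+8+26+6 = 40.
LPT (decreasing processing time): T4 T1 T3 T2 T5.
T4: 0→15, due 16, tardiness 0
T1: 15→29, due 51, tardiness 0
T3: 29→36, due 19, tardiness 17
T2: 36→42, due 49, tardiness 0
T5: 42→45, due 39, tardiness 6
Sum = 0+0+17+0+6 = 23.
Difference = 40 − 23 = 17.

17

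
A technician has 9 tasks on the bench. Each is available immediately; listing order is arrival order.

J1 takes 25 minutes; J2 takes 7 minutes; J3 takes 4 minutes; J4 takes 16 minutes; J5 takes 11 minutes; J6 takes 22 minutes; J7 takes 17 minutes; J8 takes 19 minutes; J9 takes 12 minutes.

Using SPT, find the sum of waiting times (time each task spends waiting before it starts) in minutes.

382

SPT (increasing processing time): J3 J2 J5 J9 J4 J7 J8 J6 J1.
J3: waits 0, runs 0→4
J2: waits 4, runs 4→11
J5: waits 11, runs 11→22
J9: waits 22, runs 22→34
J4: waits 34, runs 34→50
J7: waits 50, runs 50→67
J8: waits 67, runs 67→86
J6: waits 86, runs 86→108
J1: waits 108, runs 108→133
Sum = 0+4+11+22+34+50+67+86+108 = 382.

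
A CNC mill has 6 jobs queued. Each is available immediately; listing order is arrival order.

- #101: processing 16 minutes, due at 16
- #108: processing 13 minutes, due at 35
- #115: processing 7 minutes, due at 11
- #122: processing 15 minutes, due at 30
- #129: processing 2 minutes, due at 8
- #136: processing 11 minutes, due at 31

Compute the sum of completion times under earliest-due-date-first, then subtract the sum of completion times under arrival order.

-58

EDD (increasing due date): #129 #115 #101 #122 #136 #108.
#129: 0→2
#115: 2→9
#101: 9→25
#122: 25→40
#136: 40→51
#108: 51→64
Sum = 2+9+25+40+51+64 = 191.
FIFO (arrival order): #101 #108 #115 #122 #129 #136.
#101: 0→16
#108: 16→29
#115: 29→36
#122: 36→51
#129: 51→53
#136: 53→64
Sum = 16+29+36+51+53+64 = 249.
Difference = 191 − 249 = -58.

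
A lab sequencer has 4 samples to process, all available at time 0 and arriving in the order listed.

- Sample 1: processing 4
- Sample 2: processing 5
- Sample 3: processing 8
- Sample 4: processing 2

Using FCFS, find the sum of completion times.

49

FIFO (arrival order): Sample 1 Sample 2 Sample 3 Sample 4.
Sample 1: 0→4
Sample 2: 4→9
Sample 3: 9→17
Sample 4: 17→19
Sum = 4+9+17+19 = 49.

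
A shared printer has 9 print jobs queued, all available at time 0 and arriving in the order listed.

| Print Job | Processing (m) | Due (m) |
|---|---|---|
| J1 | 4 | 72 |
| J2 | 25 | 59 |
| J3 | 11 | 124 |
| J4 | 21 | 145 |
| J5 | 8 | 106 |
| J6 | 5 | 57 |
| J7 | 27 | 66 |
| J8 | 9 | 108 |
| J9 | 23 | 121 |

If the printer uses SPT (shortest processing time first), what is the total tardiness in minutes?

114

SPT (increasing processing time): J1 J6 J5 J8 J3 J4 J9 J2 J7.
J1: 0→4, due 72, tardiness 0
J6: 4→9, due 57, tardiness 0
J5: 9→17, due 106, tardiness 0
J8: 17→26, due 108, tardiness 0
J3: 26→37, due 124, tardiness 0
J4: 37→58, due 145, tardiness 0
J9: 58→81, due 121, tardiness 0
J2: 81→106, due 59, tardiness 47
J7: 106→133, due 66, tardiness 67
Sum = 0+0+0+0+0+0+0+47+67 = 114.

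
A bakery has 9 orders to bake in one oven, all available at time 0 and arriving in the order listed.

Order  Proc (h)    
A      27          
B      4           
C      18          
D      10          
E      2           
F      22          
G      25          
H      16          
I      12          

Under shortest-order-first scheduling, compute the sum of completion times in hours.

487

SPT (increasing processing time): E B D I H C F G A.
E: 0→2
B: 2→6
D: 6→16
I: 16→28
H: 28→44
C: 44→62
F: 62→84
G: 84→109
A: 109→136
Sum = 2+6+16+28+44+62+84+109+136 = 487.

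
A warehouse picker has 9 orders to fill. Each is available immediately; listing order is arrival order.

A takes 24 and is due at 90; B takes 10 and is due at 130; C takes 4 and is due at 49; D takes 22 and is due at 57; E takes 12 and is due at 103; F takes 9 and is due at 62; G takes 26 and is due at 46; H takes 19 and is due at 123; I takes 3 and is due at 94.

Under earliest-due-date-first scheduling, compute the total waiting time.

EDD (increasing due date): G C D F A I E H B.
G: waits 0, runs 0→26
C: waits 26, runs 26→30
D: waits 30, runs 30→52
F: waits 52, runs 52→61
A: waits 61, runs 61→85
I: waits 85, runs 85→88
E: waits 88, runs 88→100
H: waits 100, runs 100→119
B: waits 119, runs 119→129
Sum = 0+26+30+52+61+85+88+100+119 = 561.

561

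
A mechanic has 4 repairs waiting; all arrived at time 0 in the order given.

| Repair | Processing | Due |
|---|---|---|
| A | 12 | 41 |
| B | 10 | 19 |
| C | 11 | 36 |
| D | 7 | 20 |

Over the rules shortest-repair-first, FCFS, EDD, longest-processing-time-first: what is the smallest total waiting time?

52

SPT (increasing processing time): D B C A.
D: waits 0, runs 0→7
B: waits 7, runs 7→17
C: waits 17, runs 17→28
A: waits 28, runs 28→40
Sum = 0+7+17+28 = 52.
FIFO (arrival order): A B C D.
A: waits 0, runs 0→12
B: waits 12, runs 12→22
C: waits 22, runs 22→33
D: waits 33, runs 33→40
Sum = 0+12+22+33 = 67.
EDD (increasing due date): B D C A.
B: waits 0, runs 0→10
D: waits 10, runs 10→17
C: waits 17, runs 17→28
A: waits 28, runs 28→40
Sum = 0+10+17+28 = 55.
LPT (decreasing processing time): A C B D.
A: waits 0, runs 0→12
C: waits 12, runs 12→23
B: waits 23, runs 23→33
D: waits 33, runs 33→40
Sum = 0+12+23+33 = 68.
SPT 52, FIFO 67, EDD 55, LPT 68 → minimum 52.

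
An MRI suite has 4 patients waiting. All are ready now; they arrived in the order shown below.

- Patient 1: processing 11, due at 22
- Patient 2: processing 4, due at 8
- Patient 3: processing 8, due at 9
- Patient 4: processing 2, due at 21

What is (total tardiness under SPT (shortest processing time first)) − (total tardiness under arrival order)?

-17

SPT (increasing processing time): Patient 4 Patient 2 Patient 3 Patient 1.
Patient 4: 0→2, due 21, tardiness 0
Patient 2: 2→6, due 8, tardiness 0
Patient 3: 6→14, due 9, tardiness 5
Patient 1: 14→25, due 22, tardiness 3
Sum = 0+0+5+3 = 8.
FIFO (arrival order): Patient 1 Patient 2 Patient 3 Patient 4.
Patient 1: 0→11, due 22, tardiness 0
Patient 2: 11→15, due 8, tardiness 7
Patient 3: 15→23, due 9, tardiness 14
Patient 4: 23→25, due 21, tardiness 4
Sum = 0+7+14+4 = 25.
Difference = 8 − 25 = -17.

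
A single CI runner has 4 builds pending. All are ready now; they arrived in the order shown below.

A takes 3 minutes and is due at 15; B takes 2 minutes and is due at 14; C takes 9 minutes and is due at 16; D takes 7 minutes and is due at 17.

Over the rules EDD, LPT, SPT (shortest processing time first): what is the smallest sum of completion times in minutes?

EDD (increasing due date): B A C D.
B: 0→2
A: 2→5
C: 5→14
D: 14→21
Sum = 2+5+14+21 = 42.
LPT (decreasing processing time): C D A B.
C: 0→9
D: 9→16
A: 16→19
B: 19→21
Sum = 9+16+19+21 = 65.
SPT (increasing processing time): B A D C.
B: 0→2
A: 2→5
D: 5→12
C: 12→21
Sum = 2+5+12+21 = 40.
EDD 42, LPT 65, SPT 40 → minimum 40.

40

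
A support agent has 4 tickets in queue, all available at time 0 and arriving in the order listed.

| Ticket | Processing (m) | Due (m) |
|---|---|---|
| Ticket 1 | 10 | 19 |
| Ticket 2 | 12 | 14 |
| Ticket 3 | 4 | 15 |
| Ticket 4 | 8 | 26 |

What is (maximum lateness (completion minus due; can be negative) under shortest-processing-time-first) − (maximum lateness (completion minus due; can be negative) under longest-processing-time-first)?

1

SPT (increasing processing time): Ticket 3 Ticket 4 Ticket 1 Ticket 2.
Ticket 3: 0→4, due 15, lateness -11
Ticket 4: 4→12, due 26, lateness -14
Ticket 1: 12→22, due 19, lateness 3
Ticket 2: 22→34, due 14, lateness 20
Maximum = 20.
LPT (decreasing processing time): Ticket 2 Ticket 1 Ticket 4 Ticket 3.
Ticket 2: 0→12, due 14, lateness -2
Ticket 1: 12→22, due 19, lateness 3
Ticket 4: 22→30, due 26, lateness 4
Ticket 3: 30→34, due 15, lateness 19
Maximum = 19.
Difference = 20 − 19 = 1.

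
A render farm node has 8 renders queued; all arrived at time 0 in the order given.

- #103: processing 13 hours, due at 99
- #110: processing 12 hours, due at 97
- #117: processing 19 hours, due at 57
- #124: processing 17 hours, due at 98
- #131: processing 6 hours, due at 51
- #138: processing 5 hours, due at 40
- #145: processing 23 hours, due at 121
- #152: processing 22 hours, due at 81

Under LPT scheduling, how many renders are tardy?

LPT (decreasing processing time): #145 #152 #117 #124 #103 #110 #131 #138.
#145: 0→23, due 121, tardiness 0
#152: 23→45, due 81, tardiness 0
#117: 45→64, due 57, tardiness 7
#124: 64→81, due 98, tardiness 0
#103: 81→94, due 99, tardiness 0
#110: 94→106, due 97, tardiness 9
#131: 106→112, due 51, tardiness 61
#138: 112→117, due 40, tardiness 77
Late renders: 4.

4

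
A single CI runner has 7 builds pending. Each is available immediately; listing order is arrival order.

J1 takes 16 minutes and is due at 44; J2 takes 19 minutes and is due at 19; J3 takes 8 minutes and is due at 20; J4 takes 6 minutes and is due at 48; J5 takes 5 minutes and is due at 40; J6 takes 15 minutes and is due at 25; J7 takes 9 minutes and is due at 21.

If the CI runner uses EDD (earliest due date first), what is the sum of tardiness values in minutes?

EDD (increasing due date): J2 J3 J7 J6 J5 J1 J4.
J2: 0→19, due 19, tardiness 0
J3: 19→27, due 20, tardiness 7
J7: 27→36, due 21, tardiness 15
J6: 36→51, due 25, tardiness 26
J5: 51→56, due 40, tardiness 16
J1: 56→72, due 44, tardiness 28
J4: 72→78, due 48, tardiness 30
Sum = 0+7+15+26+16+28+30 = 122.

122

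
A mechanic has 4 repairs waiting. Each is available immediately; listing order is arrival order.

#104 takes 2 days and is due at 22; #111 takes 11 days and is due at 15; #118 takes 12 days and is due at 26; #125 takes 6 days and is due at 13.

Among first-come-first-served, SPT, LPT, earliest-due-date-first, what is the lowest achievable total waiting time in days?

FIFO (arrival order): #104 #111 #118 #125.
#104: waits 0, runs 0→2
#111: waits 2, runs 2→13
#118: waits 13, runs 13→25
#125: waits 25, runs 25→31
Sum = 0+2+13+25 = 40.
SPT (increasing processing time): #104 #125 #111 #118.
#104: waits 0, runs 0→2
#125: waits 2, runs 2→8
#111: waits 8, runs 8→19
#118: waits 19, runs 19→31
Sum = 0+2+8+19 = 29.
LPT (decreasing processing time): #118 #111 #125 #104.
#118: waits 0, runs 0→12
#111: waits 12, runs 12→23
#125: waits 23, runs 23→29
#104: waits 29, runs 29→31
Sum = 0+12+23+29 = 64.
EDD (increasing due date): #125 #111 #104 #118.
#125: waits 0, runs 0→6
#111: waits 6, runs 6→17
#104: waits 17, runs 17→19
#118: waits 19, runs 19→31
Sum = 0+6+17+19 = 42.
FIFO 40, SPT 29, LPT 64, EDD 42 → minimum 29.

29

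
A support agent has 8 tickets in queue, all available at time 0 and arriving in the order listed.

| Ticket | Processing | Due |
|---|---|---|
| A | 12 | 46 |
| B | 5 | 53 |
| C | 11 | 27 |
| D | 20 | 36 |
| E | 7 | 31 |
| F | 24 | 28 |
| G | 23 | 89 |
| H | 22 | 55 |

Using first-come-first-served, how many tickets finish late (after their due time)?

6

FIFO (arrival order): A B C D E F G H.
A: 0→12, due 46, tardiness 0
B: 12→17, due 53, tardiness 0
C: 17→28, due 27, tardiness 1
D: 28→48, due 36, tardiness 12
E: 48→55, due 31, tardiness 24
F: 55→79, due 28, tardiness 51
G: 79→102, due 89, tardiness 13
H: 102→124, due 55, tardiness 69
Late tickets: 6.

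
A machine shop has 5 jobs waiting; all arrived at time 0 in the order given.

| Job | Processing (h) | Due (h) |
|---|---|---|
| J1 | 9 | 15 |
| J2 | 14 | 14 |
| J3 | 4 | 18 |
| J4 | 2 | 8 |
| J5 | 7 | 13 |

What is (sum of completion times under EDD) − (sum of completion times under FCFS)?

EDD (increasing due date): J4 J5 J2 J1 J3.
J4: 0→2
J5: 2→9
J2: 9→23
J1: 23→32
J3: 32→36
Sum = 2+9+23+32+36 = 102.
FIFO (arrival order): J1 J2 J3 J4 J5.
J1: 0→9
J2: 9→23
J3: 23→27
J4: 27→29
J5: 29→36
Sum = 9+23+27+29+36 = 124.
Difference = 102 − 124 = -22.

-22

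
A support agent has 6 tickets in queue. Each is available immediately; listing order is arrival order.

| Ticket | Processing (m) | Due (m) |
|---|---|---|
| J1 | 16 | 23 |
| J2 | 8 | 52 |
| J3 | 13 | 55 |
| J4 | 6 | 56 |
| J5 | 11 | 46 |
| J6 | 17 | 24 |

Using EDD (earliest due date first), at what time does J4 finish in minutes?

EDD (increasing due date): J1 J6 J5 J2 J3 J4.
J1: 0→16
J6: 16→33
J5: 33→44
J2: 44→52
J3: 52→65
J4: 65→71

71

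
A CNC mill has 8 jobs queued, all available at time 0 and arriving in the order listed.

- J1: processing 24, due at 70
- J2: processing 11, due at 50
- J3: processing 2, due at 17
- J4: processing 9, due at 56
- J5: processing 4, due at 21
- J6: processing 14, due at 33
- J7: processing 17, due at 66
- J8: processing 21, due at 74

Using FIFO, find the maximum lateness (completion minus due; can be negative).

FIFO (arrival order): J1 J2 J3 J4 J5 J6 J7 J8.
J1: 0→24, due 70, lateness -46
J2: 24→35, due 50, lateness -15
J3: 35→37, due 17, lateness 20
J4: 37→46, due 56, lateness -10
J5: 46→50, due 21, lateness 29
J6: 50→64, due 33, lateness 31
J7: 64→81, due 66, lateness 15
J8: 81→102, due 74, lateness 28
Maximum = 31.

31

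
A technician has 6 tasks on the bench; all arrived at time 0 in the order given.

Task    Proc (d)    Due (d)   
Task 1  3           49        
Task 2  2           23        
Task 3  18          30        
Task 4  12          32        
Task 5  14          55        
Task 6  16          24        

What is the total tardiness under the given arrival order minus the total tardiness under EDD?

10

FIFO (arrival order): Task 1 Task 2 Task 3 Task 4 Task 5 Task 6.
Task 1: 0→3, due 49, tardiness 0
Task 2: 3→5, due 23, tardiness 0
Task 3: 5→23, due 30, tardiness 0
Task 4: 23→35, due 32, tardiness 3
Task 5: 35→49, due 55, tardiness 0
Task 6: 49→65, due 24, tardiness 41
Sum = 0+0+0+3+0+41 = 44.
EDD (increasing due date): Task 2 Task 6 Task 3 Task 4 Task 1 Task 5.
Task 2: 0→2, due 23, tardiness 0
Task 6: 2→18, due 24, tardiness 0
Task 3: 18→36, due 30, tardiness 6
Task 4: 36→48, due 32, tardiness 16
Task 1: 48→51, due 49, tardiness 2
Task 5: 51→65, due 55, tardiness 10
Sum = 0+0+6+16+2+10 = 34.
Difference = 44 − 34 = 10.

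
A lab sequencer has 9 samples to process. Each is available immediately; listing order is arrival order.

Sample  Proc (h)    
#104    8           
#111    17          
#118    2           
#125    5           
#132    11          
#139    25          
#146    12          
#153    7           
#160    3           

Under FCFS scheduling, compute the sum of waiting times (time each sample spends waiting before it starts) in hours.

FIFO (arrival order): #104 #111 #118 #125 #132 #139 #146 #153 #160.
#104: waits 0, runs 0→8
#111: waits 8, runs 8→25
#118: waits 25, runs 25→27
#125: waits 27, runs 27→32
#132: waits 32, runs 32→43
#139: waits 43, runs 43→68
#146: waits 68, runs 68→80
#153: waits 80, runs 80→87
#160: waits 87, runs 87→90
Sum = 0+8+25+27+32+43+68+80+87 = 370.

370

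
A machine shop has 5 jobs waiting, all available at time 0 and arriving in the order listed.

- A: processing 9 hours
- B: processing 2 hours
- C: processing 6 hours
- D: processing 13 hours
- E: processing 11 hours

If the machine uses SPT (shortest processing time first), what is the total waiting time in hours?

SPT (increasing processing time): B C A E D.
B: waits 0, runs 0→2
C: waits 2, runs 2→8
A: waits 8, runs 8→17
E: waits 17, runs 17→28
D: waits 28, runs 28→41
Sum = 0+2+8+17+28 = 55.

55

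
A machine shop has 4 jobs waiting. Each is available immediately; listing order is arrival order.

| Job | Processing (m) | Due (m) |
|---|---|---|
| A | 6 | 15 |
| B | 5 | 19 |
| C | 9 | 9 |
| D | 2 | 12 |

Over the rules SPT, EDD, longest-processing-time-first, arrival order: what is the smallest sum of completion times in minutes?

44

SPT (increasing processing time): D B A C.
D: 0→2
B: 2→7
A: 7→13
C: 13→22
Sum = 2+7+13+22 = 44.
EDD (increasing due date): C D A B.
C: 0→9
D: 9→11
A: 11→17
B: 17→22
Sum = 9+11+17+22 = 59.
LPT (decreasing processing time): C A B D.
C: 0→9
A: 9→15
B: 15→20
D: 20→22
Sum = 9+15+20+22 = 66.
FIFO (arrival order): A B C D.
A: 0→6
B: 6→11
C: 11→20
D: 20→22
Sum = 6+11+20+22 = 59.
SPT 44, EDD 59, LPT 66, FIFO 59 → minimum 44.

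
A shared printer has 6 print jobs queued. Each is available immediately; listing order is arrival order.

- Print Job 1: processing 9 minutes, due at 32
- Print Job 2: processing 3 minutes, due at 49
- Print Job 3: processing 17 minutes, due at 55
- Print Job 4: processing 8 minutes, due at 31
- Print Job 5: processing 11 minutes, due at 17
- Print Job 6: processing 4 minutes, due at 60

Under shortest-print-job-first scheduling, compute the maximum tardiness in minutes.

SPT (increasing processing time): Print Job 2 Print Job 6 Print Job 4 Print Job 1 Print Job 5 Print Job 3.
Print Job 2: 0→3, due 49, tardiness 0
Print Job 6: 3→7, due 60, tardiness 0
Print Job 4: 7→15, due 31, tardiness 0
Print Job 1: 15→24, due 32, tardiness 0
Print Job 5: 24→35, due 17, tardiness 18
Print Job 3: 35→52, due 55, tardiness 0
Maximum = 18.

18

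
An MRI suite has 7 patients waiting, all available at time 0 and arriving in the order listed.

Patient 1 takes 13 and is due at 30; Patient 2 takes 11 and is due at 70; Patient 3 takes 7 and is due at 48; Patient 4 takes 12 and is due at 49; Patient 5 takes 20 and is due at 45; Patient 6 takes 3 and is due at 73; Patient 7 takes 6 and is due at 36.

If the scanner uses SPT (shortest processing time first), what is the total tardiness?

SPT (increasing processing time): Patient 6 Patient 7 Patient 3 Patient 2 Patient 4 Patient 1 Patient 5.
Patient 6: 0→3, due 73, tardiness 0
Patient 7: 3→9, due 36, tardiness 0
Patient 3: 9→16, due 48, tardiness 0
Patient 2: 16→27, due 70, tardiness 0
Patient 4: 27→39, due 49, tardiness 0
Patient 1: 39→52, due 30, tardiness 22
Patient 5: 52→72, due 45, tardiness 27
Sum = 0+0+0+0+0+22+27 = 49.

49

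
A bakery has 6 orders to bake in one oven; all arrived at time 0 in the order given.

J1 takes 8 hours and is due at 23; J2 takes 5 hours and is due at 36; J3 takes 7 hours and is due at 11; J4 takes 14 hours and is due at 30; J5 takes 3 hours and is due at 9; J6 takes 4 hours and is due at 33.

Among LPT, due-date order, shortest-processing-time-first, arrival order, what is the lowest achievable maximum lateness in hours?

5

LPT (decreasing processing time): J4 J1 J3 J2 J6 J5.
J4: 0→14, due 30, lateness -16
J1: 14→22, due 23, lateness -1
J3: 22→29, due 11, lateness 18
J2: 29→34, due 36, lateness -2
J6: 34→38, due 33, lateness 5
J5: 38→41, due 9, lateness 32
Maximum = 32.
EDD (increasing due date): J5 J3 J1 J4 J6 J2.
J5: 0→3, due 9, lateness -6
J3: 3→10, due 11, lateness -1
J1: 10→18, due 23, lateness -5
J4: 18→32, due 30, lateness 2
J6: 32→36, due 33, lateness 3
J2: 36→41, due 36, lateness 5
Maximum = 5.
SPT (increasing processing time): J5 J6 J2 J3 J1 J4.
J5: 0→3, due 9, lateness -6
J6: 3→7, due 33, lateness -26
J2: 7→12, due 36, lateness -24
J3: 12→19, due 11, lateness 8
J1: 19→27, due 23, lateness 4
J4: 27→41, due 30, lateness 11
Maximum = 11.
FIFO (arrival order): J1 J2 J3 J4 J5 J6.
J1: 0→8, due 23, lateness -15
J2: 8→13, due 36, lateness -23
J3: 13→20, due 11, lateness 9
J4: 20→34, due 30, lateness 4
J5: 34→37, due 9, lateness 28
J6: 37→41, due 33, lateness 8
Maximum = 28.
LPT 32, EDD 5, SPT 11, FIFO 28 → minimum 5.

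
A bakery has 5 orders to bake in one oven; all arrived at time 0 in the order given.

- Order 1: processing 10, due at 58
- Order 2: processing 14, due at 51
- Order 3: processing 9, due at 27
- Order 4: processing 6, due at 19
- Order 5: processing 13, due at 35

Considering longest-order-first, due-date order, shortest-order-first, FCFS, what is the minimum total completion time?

LPT (decreasing processing time): Order 2 Order 5 Order 1 Order 3 Order 4.
Order 2: 0→14
Order 5: 14→27
Order 1: 27→37
Order 3: 37→46
Order 4: 46→52
Sum = 14+27+37+46+52 = 176.
EDD (increasing due date): Order 4 Order 3 Order 5 Order 2 Order 1.
Order 4: 0→6
Order 3: 6→15
Order 5: 15→28
Order 2: 28→42
Order 1: 42→52
Sum = 6+15+28+42+52 = 143.
SPT (increasing processing time): Order 4 Order 3 Order 1 Order 5 Order 2.
Order 4: 0→6
Order 3: 6→15
Order 1: 15→25
Order 5: 25→38
Order 2: 38→52
Sum = 6+15+25+38+52 = 136.
FIFO (arrival order): Order 1 Order 2 Order 3 Order 4 Order 5.
Order 1: 0→10
Order 2: 10→24
Order 3: 24→33
Order 4: 33→39
Order 5: 39→52
Sum = 10+24+33+39+52 = 158.
LPT 176, EDD 143, SPT 136, FIFO 158 → minimum 136.

136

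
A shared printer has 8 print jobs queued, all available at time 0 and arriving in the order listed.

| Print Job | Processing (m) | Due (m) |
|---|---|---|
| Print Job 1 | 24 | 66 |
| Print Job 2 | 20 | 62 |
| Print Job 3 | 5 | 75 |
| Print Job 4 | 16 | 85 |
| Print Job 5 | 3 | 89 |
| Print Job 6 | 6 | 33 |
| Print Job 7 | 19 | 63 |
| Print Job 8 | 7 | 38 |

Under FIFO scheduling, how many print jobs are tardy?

3

FIFO (arrival order): Print Job 1 Print Job 2 Print Job 3 Print Job 4 Print Job 5 Print Job 6 Print Job 7 Print Job 8.
Print Job 1: 0→24, due 66, tardiness 0
Print Job 2: 24→44, due 62, tardiness 0
Print Job 3: 44→49, due 75, tardiness 0
Print Job 4: 49→65, due 85, tardiness 0
Print Job 5: 65→68, due 89, tardiness 0
Print Job 6: 68→74, due 33, tardiness 41
Print Job 7: 74→93, due 63, tardiness 30
Print Job 8: 93→100, due 38, tardiness 62
Late print jobs: 3.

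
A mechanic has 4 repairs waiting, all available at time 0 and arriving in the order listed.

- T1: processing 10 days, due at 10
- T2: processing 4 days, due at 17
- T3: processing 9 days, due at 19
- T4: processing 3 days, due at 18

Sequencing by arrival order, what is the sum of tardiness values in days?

12

FIFO (arrival order): T1 T2 T3 T4.
T1: 0→10, due 10, tardiness 0
T2: 10→14, due 17, tardiness 0
T3: 14→23, due 19, tardiness 4
T4: 23→26, due 18, tardiness 8
Sum = 0+0+4+8 = 12.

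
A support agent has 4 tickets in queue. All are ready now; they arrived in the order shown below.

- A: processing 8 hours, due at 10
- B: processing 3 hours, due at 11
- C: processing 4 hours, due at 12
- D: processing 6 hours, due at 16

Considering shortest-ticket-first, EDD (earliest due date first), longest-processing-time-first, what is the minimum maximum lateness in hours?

5

SPT (increasing processing time): B C D A.
B: 0→3, due 11, lateness -8
C: 3→7, due 12, lateness -5
D: 7→13, due 16, lateness -3
A: 13→21, due 10, lateness 11
Maximum = 11.
EDD (increasing due date): A B C D.
A: 0→8, due 10, lateness -2
B: 8→11, due 11, lateness 0
C: 11→15, due 12, lateness 3
D: 15→21, due 16, lateness 5
Maximum = 5.
LPT (decreasing processing time): A D C B.
A: 0→8, due 10, lateness -2
D: 8→14, due 16, lateness -2
C: 14→18, due 12, lateness 6
B: 18→21, due 11, lateness 10
Maximum = 10.
SPT 11, EDD 5, LPT 10 → minimum 5.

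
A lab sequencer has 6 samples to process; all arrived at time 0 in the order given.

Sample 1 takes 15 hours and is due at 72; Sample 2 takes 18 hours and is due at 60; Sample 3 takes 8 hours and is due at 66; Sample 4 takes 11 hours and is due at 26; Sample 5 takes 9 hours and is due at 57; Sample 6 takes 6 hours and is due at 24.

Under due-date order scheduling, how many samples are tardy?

0

EDD (increasing due date): Sample 6 Sample 4 Sample 5 Sample 2 Sample 3 Sample 1.
Sample 6: 0→6, due 24, tardiness 0
Sample 4: 6→17, due 26, tardiness 0
Sample 5: 17→26, due 57, tardiness 0
Sample 2: 26→44, due 60, tardiness 0
Sample 3: 44→52, due 66, tardiness 0
Sample 1: 52→67, due 72, tardiness 0
Late samples: 0.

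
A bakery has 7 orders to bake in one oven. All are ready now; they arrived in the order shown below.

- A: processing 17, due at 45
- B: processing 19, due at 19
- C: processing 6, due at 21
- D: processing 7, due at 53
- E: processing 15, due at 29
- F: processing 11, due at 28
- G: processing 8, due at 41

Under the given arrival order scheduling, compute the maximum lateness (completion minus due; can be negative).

FIFO (arrival order): A B C D E F G.
A: 0→17, due 45, lateness -28
B: 17→36, due 19, lateness 17
C: 36→42, due 21, lateness 21
D: 42→49, due 53, lateness -4
E: 49→64, due 29, lateness 35
F: 64→75, due 28, lateness 47
G: 75→83, due 41, lateness 42
Maximum = 47.

47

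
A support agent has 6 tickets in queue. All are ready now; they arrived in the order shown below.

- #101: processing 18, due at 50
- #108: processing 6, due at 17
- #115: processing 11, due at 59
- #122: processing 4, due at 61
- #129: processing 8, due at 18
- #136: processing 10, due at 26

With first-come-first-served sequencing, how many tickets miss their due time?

3

FIFO (arrival order): #101 #108 #115 #122 #129 #136.
#101: 0→18, due 50, tardiness 0
#108: 18→24, due 17, tardiness 7
#115: 24→35, due 59, tardiness 0
#122: 35→39, due 61, tardiness 0
#129: 39→47, due 18, tardiness 29
#136: 47→57, due 26, tardiness 31
Late tickets: 3.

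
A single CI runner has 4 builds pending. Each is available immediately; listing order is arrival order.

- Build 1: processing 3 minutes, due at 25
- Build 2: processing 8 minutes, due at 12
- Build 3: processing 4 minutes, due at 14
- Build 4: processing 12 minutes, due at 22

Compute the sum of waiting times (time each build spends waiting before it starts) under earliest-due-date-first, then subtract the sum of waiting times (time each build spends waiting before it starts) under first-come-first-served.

EDD (increasing due date): Build 2 Build 3 Build 4 Build 1.
Build 2: waits 0, runs 0→8
Build 3: waits 8, runs 8→12
Build 4: waits 12, runs 12→24
Build 1: waits 24, runs 24→27
Sum = 0+8+12+24 = 44.
FIFO (arrival order): Build 1 Build 2 Build 3 Build 4.
Build 1: waits 0, runs 0→3
Build 2: waits 3, runs 3→11
Build 3: waits 11, runs 11→15
Build 4: waits 15, runs 15→27
Sum = 0+3+11+15 = 29.
Difference = 44 − 29 = 15.

15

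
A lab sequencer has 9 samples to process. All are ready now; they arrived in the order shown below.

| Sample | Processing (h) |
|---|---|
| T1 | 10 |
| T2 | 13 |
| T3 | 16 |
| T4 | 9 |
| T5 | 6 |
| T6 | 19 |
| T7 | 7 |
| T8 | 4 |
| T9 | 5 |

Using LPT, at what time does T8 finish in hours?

89

LPT (decreasing processing time): T6 T3 T2 T1 T4 T7 T5 T9 T8.
T6: 0→19
T3: 19→35
T2: 35→48
T1: 48→58
T4: 58→67
T7: 67→74
T5: 74→80
T9: 80→85
T8: 85→89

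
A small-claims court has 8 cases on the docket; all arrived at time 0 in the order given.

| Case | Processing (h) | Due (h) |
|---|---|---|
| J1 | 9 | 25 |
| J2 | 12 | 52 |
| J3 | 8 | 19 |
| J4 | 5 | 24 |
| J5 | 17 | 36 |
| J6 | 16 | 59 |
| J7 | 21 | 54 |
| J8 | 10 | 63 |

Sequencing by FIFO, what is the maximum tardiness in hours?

35

FIFO (arrival order): J1 J2 J3 J4 J5 J6 J7 J8.
J1: 0→9, due 25, tardiness 0
J2: 9→21, due 52, tardiness 0
J3: 21→29, due 19, tardiness 10
J4: 29→34, due 24, tardiness 10
J5: 34→51, due 36, tardiness 15
J6: 51→67, due 59, tardiness 8
J7: 67→88, due 54, tardiness 34
J8: 88→98, due 63, tardiness 35
Maximum = 35.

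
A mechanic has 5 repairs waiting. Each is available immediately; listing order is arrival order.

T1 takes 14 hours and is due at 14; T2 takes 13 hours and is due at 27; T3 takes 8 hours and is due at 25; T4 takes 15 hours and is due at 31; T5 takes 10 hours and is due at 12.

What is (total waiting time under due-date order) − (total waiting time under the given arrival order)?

-15

EDD (increasing due date): T5 T1 T3 T2 T4.
T5: waits 0, runs 0→10
T1: waits 10, runs 10→24
T3: waits 24, runs 24→32
T2: waits 32, runs 32→45
T4: waits 45, runs 45→60
Sum = 0+10+24+32+45 = 111.
FIFO (arrival order): T1 T2 T3 T4 T5.
T1: waits 0, runs 0→14
T2: waits 14, runs 14→27
T3: waits 27, runs 27→35
T4: waits 35, runs 35→50
T5: waits 50, runs 50→60
Sum = 0+14+27+35+50 = 126.
Difference = 111 − 126 = -15.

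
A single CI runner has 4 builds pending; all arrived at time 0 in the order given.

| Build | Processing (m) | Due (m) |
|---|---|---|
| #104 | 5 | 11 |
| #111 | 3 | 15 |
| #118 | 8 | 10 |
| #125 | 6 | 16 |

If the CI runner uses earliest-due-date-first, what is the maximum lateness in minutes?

6

EDD (increasing due date): #118 #104 #111 #125.
#118: 0→8, due 10, lateness -2
#104: 8→13, due 11, lateness 2
#111: 13→16, due 15, lateness 1
#125: 16→22, due 16, lateness 6
Maximum = 6.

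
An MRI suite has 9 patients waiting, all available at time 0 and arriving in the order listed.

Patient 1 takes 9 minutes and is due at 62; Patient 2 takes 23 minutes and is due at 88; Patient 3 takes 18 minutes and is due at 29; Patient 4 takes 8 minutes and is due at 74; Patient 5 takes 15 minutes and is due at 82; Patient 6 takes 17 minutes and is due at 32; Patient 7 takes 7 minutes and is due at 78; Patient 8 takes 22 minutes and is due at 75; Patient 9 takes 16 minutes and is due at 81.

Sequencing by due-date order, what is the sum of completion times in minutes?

648

EDD (increasing due date): Patient 3 Patient 6 Patient 1 Patient 4 Patient 8 Patient 7 Patient 9 Patient 5 Patient 2.
Patient 3: 0→18
Patient 6: 18→35
Patient 1: 35→44
Patient 4: 44→52
Patient 8: 52→74
Patient 7: 74→81
Patient 9: 81→97
Patient 5: 97→112
Patient 2: 112→135
Sum = 18+35+44+52+74+81+97+112+135 = 648.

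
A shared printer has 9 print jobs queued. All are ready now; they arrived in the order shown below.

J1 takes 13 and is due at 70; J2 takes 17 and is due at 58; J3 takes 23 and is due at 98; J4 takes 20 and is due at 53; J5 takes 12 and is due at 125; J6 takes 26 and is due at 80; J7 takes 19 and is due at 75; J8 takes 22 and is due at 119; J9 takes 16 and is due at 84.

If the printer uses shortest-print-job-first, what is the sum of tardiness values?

SPT (increasing processing time): J5 J1 J9 J2 J7 J4 J8 J3 J6.
J5: 0→12, due 125, tardiness 0
J1: 12→25, due 70, tardiness 0
J9: 25→41, due 84, tardiness 0
J2: 41→58, due 58, tardiness 0
J7: 58→77, due 75, tardiness 2
J4: 77→97, due 53, tardiness 44
J8: 97→119, due 119, tardiness 0
J3: 119→142, due 98, tardiness 44
J6: 142→168, due 80, tardiness 88
Sum = 0+0+0+0+2+44+0+44+88 = 178.

178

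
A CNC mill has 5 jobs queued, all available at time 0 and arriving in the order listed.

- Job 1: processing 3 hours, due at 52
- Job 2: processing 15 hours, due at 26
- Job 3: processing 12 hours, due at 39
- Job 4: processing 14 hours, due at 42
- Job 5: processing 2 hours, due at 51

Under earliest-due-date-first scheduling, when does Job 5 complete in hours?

43

EDD (increasing due date): Job 2 Job 3 Job 4 Job 5 Job 1.
Job 2: 0→15
Job 3: 15→27
Job 4: 27→41
Job 5: 41→43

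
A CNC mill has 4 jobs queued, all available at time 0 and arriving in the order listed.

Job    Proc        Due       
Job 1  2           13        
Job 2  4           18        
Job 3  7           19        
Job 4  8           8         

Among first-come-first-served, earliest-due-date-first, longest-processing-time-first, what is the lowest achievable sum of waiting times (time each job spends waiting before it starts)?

21

FIFO (arrival order): Job 1 Job 2 Job 3 Job 4.
Job 1: waits 0, runs 0→2
Job 2: waits 2, runs 2→6
Job 3: waits 6, runs 6→13
Job 4: waits 13, runs 13→21
Sum = 0+2+6+13 = 21.
EDD (increasing due date): Job 4 Job 1 Job 2 Job 3.
Job 4: waits 0, runs 0→8
Job 1: waits 8, runs 8→10
Job 2: waits 10, runs 10→14
Job 3: waits 14, runs 14→21
Sum = 0+8+10+14 = 32.
LPT (decreasing processing time): Job 4 Job 3 Job 2 Job 1.
Job 4: waits 0, runs 0→8
Job 3: waits 8, runs 8→15
Job 2: waits 15, runs 15→19
Job 1: waits 19, runs 19→21
Sum = 0+8+15+19 = 42.
FIFO 21, EDD 32, LPT 42 → minimum 21.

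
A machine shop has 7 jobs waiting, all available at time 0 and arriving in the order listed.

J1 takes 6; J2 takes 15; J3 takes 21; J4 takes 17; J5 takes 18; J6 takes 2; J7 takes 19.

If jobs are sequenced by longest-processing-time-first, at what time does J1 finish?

96

LPT (decreasing processing time): J3 J7 J5 J4 J2 J1 J6.
J3: 0→21
J7: 21→40
J5: 40→58
J4: 58→75
J2: 75→90
J1: 90→96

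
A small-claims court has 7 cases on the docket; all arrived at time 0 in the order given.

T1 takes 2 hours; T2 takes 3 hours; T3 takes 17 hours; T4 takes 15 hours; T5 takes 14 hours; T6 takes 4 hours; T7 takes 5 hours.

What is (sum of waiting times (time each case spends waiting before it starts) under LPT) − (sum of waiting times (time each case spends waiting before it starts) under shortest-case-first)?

LPT (decreasing processing time): T3 T4 T5 T7 T6 T2 T1.
T3: waits 0, runs 0→17
T4: waits 17, runs 17→32
T5: waits 32, runs 32→46
T7: waits 46, runs 46→51
T6: waits 51, runs 51→55
T2: waits 55, runs 55→58
T1: waits 58, runs 58→60
Sum = 0+17+32+46+51+55+58 = 259.
SPT (increasing processing time): T1 T2 T6 T7 T5 T4 T3.
T1: waits 0, runs 0→2
T2: waits 2, runs 2→5
T6: waits 5, runs 5→9
T7: waits 9, runs 9→14
T5: waits 14, runs 14→28
T4: waits 28, runs 28→43
T3: waits 43, runs 43→60
Sum = 0+2+5+9+14+28+43 = 101.
Difference = 259 − 101 = 158.

158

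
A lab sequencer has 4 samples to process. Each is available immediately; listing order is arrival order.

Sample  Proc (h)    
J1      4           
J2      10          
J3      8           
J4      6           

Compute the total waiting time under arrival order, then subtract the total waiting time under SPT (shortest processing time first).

8

FIFO (arrival order): J1 J2 J3 J4.
J1: waits 0, runs 0→4
J2: waits 4, runs 4→14
J3: waits 14, runs 14→22
J4: waits 22, runs 22→28
Sum = 0+4+14+22 = 40.
SPT (increasing processing time): J1 J4 J3 J2.
J1: waits 0, runs 0→4
J4: waits 4, runs 4→10
J3: waits 10, runs 10→18
J2: waits 18, runs 18→28
Sum = 0+4+10+18 = 32.
Difference = 40 − 32 = 8.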